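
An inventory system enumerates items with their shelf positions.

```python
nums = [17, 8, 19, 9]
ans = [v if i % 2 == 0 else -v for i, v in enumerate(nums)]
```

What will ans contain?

Step 1: For each (i, v), keep v if i is even, negate if odd:
  i=0 (even): keep 17
  i=1 (odd): negate to -8
  i=2 (even): keep 19
  i=3 (odd): negate to -9
Therefore ans = [17, -8, 19, -9].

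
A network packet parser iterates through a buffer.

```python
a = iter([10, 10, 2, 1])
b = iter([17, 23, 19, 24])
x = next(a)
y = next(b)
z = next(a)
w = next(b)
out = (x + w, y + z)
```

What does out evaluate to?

Step 1: a iterates [10, 10, 2, 1], b iterates [17, 23, 19, 24].
Step 2: x = next(a) = 10, y = next(b) = 17.
Step 3: z = next(a) = 10, w = next(b) = 23.
Step 4: out = (10 + 23, 17 + 10) = (33, 27).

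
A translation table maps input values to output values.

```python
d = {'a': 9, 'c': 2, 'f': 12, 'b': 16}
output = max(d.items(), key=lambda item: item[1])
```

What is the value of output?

Step 1: Find item with maximum value:
  ('a', 9)
  ('c', 2)
  ('f', 12)
  ('b', 16)
Step 2: Maximum value is 16 at key 'b'.
Therefore output = ('b', 16).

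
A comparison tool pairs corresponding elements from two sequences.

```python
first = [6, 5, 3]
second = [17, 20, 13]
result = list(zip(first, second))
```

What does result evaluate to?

Step 1: zip pairs elements at same index:
  Index 0: (6, 17)
  Index 1: (5, 20)
  Index 2: (3, 13)
Therefore result = [(6, 17), (5, 20), (3, 13)].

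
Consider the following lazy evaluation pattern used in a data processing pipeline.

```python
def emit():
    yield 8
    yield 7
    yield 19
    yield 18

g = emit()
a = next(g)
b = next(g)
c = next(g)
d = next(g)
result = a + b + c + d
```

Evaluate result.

Step 1: Create generator and consume all values:
  a = next(g) = 8
  b = next(g) = 7
  c = next(g) = 19
  d = next(g) = 18
Step 2: result = 8 + 7 + 19 + 18 = 52.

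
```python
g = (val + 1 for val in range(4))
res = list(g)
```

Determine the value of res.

Step 1: For each val in range(4), compute val+1:
  val=0: 0+1 = 1
  val=1: 1+1 = 2
  val=2: 2+1 = 3
  val=3: 3+1 = 4
Therefore res = [1, 2, 3, 4].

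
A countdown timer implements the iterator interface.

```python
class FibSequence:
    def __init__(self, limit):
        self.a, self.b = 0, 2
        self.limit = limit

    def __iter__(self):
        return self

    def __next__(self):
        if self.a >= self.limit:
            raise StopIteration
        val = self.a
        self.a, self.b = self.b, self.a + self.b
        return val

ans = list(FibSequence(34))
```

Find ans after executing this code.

Step 1: Fibonacci-like sequence (a=0, b=2) until >= 34:
  Yield 0, then a,b = 2,2
  Yield 2, then a,b = 2,4
  Yield 2, then a,b = 4,6
  Yield 4, then a,b = 6,10
  Yield 6, then a,b = 10,16
  Yield 10, then a,b = 16,26
  Yield 16, then a,b = 26,42
  Yield 26, then a,b = 42,68
Step 2: 42 >= 34, stop.
Therefore ans = [0, 2, 2, 4, 6, 10, 16, 26].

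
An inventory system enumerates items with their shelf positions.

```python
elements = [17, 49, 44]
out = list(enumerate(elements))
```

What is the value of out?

Step 1: enumerate pairs each element with its index:
  (0, 17)
  (1, 49)
  (2, 44)
Therefore out = [(0, 17), (1, 49), (2, 44)].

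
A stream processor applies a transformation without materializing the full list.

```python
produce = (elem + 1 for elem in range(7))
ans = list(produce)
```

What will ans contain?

Step 1: For each elem in range(7), compute elem+1:
  elem=0: 0+1 = 1
  elem=1: 1+1 = 2
  elem=2: 2+1 = 3
  elem=3: 3+1 = 4
  elem=4: 4+1 = 5
  elem=5: 5+1 = 6
  elem=6: 6+1 = 7
Therefore ans = [1, 2, 3, 4, 5, 6, 7].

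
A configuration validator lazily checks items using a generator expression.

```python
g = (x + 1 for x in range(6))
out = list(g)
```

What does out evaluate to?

Step 1: For each x in range(6), compute x+1:
  x=0: 0+1 = 1
  x=1: 1+1 = 2
  x=2: 2+1 = 3
  x=3: 3+1 = 4
  x=4: 4+1 = 5
  x=5: 5+1 = 6
Therefore out = [1, 2, 3, 4, 5, 6].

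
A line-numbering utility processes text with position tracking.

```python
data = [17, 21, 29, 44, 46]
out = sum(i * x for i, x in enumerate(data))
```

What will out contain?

Step 1: Compute i * x for each (i, x) in enumerate([17, 21, 29, 44, 46]):
  i=0, x=17: 0*17 = 0
  i=1, x=21: 1*21 = 21
  i=2, x=29: 2*29 = 58
  i=3, x=44: 3*44 = 132
  i=4, x=46: 4*46 = 184
Step 2: sum = 0 + 21 + 58 + 132 + 184 = 395.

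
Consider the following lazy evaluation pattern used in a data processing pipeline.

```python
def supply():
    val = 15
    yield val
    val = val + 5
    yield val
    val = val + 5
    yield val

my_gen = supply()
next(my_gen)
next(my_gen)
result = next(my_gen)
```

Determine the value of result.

Step 1: Trace through generator execution:
  Yield 1: val starts at 15, yield 15
  Yield 2: val = 15 + 5 = 20, yield 20
  Yield 3: val = 20 + 5 = 25, yield 25
Step 2: First next() gets 15, second next() gets the second value, third next() yields 25.
Therefore result = 25.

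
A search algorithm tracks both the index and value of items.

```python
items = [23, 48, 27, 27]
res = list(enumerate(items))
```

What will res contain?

Step 1: enumerate pairs each element with its index:
  (0, 23)
  (1, 48)
  (2, 27)
  (3, 27)
Therefore res = [(0, 23), (1, 48), (2, 27), (3, 27)].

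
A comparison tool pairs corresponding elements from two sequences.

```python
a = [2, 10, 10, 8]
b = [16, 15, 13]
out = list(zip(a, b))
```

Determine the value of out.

Step 1: zip stops at shortest (len(a)=4, len(b)=3):
  Index 0: (2, 16)
  Index 1: (10, 15)
  Index 2: (10, 13)
Step 2: Last element of a (8) has no pair, dropped.
Therefore out = [(2, 16), (10, 15), (10, 13)].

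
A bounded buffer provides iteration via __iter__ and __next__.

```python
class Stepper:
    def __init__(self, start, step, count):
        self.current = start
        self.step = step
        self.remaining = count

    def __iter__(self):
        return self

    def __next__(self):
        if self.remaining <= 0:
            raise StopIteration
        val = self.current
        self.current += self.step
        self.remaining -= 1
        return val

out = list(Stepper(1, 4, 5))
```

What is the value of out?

Step 1: Stepper starts at 1, increments by 4, for 5 steps:
  Yield 1, then current += 4
  Yield 5, then current += 4
  Yield 9, then current += 4
  Yield 13, then current += 4
  Yield 17, then current += 4
Therefore out = [1, 5, 9, 13, 17].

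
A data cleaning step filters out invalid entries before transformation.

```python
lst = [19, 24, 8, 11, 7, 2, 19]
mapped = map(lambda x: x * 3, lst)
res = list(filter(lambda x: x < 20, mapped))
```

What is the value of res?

Step 1: Map x * 3:
  19 -> 57
  24 -> 72
  8 -> 24
  11 -> 33
  7 -> 21
  2 -> 6
  19 -> 57
Step 2: Filter for < 20:
  57: removed
  72: removed
  24: removed
  33: removed
  21: removed
  6: kept
  57: removed
Therefore res = [6].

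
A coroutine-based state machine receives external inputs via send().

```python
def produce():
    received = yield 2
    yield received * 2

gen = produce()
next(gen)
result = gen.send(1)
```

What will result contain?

Step 1: next(gen) advances to first yield, producing 2.
Step 2: send(1) resumes, received = 1.
Step 3: yield received * 2 = 1 * 2 = 2.
Therefore result = 2.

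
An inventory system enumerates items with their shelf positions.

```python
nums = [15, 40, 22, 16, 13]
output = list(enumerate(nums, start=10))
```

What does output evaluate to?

Step 1: enumerate with start=10:
  (10, 15)
  (11, 40)
  (12, 22)
  (13, 16)
  (14, 13)
Therefore output = [(10, 15), (11, 40), (12, 22), (13, 16), (14, 13)].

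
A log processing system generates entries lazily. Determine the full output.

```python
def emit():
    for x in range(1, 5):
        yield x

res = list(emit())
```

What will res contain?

Step 1: The generator yields each value from range(1, 5).
Step 2: list() consumes all yields: [1, 2, 3, 4].
Therefore res = [1, 2, 3, 4].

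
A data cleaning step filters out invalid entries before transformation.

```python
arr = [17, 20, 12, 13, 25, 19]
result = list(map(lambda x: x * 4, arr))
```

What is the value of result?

Step 1: Apply lambda x: x * 4 to each element:
  17 -> 68
  20 -> 80
  12 -> 48
  13 -> 52
  25 -> 100
  19 -> 76
Therefore result = [68, 80, 48, 52, 100, 76].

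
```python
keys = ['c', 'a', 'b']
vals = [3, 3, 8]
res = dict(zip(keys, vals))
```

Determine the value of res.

Step 1: zip pairs keys with values:
  'c' -> 3
  'a' -> 3
  'b' -> 8
Therefore res = {'c': 3, 'a': 3, 'b': 8}.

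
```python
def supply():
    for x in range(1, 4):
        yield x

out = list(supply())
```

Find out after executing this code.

Step 1: The generator yields each value from range(1, 4).
Step 2: list() consumes all yields: [1, 2, 3].
Therefore out = [1, 2, 3].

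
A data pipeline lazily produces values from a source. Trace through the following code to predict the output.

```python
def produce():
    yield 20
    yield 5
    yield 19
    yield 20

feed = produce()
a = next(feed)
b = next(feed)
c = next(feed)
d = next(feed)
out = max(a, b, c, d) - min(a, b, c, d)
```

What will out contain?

Step 1: Create generator and consume all values:
  a = next(feed) = 20
  b = next(feed) = 5
  c = next(feed) = 19
  d = next(feed) = 20
Step 2: max = 20, min = 5, out = 20 - 5 = 15.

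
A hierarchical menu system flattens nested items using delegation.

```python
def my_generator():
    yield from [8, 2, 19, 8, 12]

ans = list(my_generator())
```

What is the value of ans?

Step 1: yield from delegates to the iterable, yielding each element.
Step 2: Collected values: [8, 2, 19, 8, 12].
Therefore ans = [8, 2, 19, 8, 12].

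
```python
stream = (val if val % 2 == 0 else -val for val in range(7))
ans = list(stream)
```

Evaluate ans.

Step 1: For each val in range(7), yield val if even, else -val:
  val=0: even, yield 0
  val=1: odd, yield -1
  val=2: even, yield 2
  val=3: odd, yield -3
  val=4: even, yield 4
  val=5: odd, yield -5
  val=6: even, yield 6
Therefore ans = [0, -1, 2, -3, 4, -5, 6].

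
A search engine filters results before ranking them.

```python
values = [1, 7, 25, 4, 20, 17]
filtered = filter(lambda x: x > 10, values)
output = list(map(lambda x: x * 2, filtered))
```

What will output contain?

Step 1: Filter values for elements > 10:
  1: removed
  7: removed
  25: kept
  4: removed
  20: kept
  17: kept
Step 2: Map x * 2 on filtered [25, 20, 17]:
  25 -> 50
  20 -> 40
  17 -> 34
Therefore output = [50, 40, 34].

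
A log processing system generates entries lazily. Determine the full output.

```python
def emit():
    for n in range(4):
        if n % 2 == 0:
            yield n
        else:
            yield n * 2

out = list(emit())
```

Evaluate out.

Step 1: For each n in range(4), yield n if even, else n*2:
  n=0 (even): yield 0
  n=1 (odd): yield 1*2 = 2
  n=2 (even): yield 2
  n=3 (odd): yield 3*2 = 6
Therefore out = [0, 2, 2, 6].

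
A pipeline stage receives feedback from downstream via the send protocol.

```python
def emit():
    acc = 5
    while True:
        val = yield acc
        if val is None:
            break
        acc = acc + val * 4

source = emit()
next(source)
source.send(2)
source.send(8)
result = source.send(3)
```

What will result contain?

Step 1: next() -> yield acc=5.
Step 2: send(2) -> val=2, acc = 5 + 2*4 = 13, yield 13.
Step 3: send(8) -> val=8, acc = 13 + 8*4 = 45, yield 45.
Step 4: send(3) -> val=3, acc = 45 + 3*4 = 57, yield 57.
Therefore result = 57.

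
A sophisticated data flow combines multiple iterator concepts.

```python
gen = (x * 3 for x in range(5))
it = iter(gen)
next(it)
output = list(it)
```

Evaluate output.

Step 1: Generator produces [0, 3, 6, 9, 12].
Step 2: next(it) consumes first element (0).
Step 3: list(it) collects remaining: [3, 6, 9, 12].
Therefore output = [3, 6, 9, 12].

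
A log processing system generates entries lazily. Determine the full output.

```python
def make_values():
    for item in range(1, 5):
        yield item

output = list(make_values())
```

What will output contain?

Step 1: The generator yields each value from range(1, 5).
Step 2: list() consumes all yields: [1, 2, 3, 4].
Therefore output = [1, 2, 3, 4].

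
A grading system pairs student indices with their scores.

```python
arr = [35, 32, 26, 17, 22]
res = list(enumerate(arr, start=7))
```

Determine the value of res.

Step 1: enumerate with start=7:
  (7, 35)
  (8, 32)
  (9, 26)
  (10, 17)
  (11, 22)
Therefore res = [(7, 35), (8, 32), (9, 26), (10, 17), (11, 22)].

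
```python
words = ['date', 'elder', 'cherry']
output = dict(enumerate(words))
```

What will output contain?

Step 1: enumerate pairs indices with words:
  0 -> 'date'
  1 -> 'elder'
  2 -> 'cherry'
Therefore output = {0: 'date', 1: 'elder', 2: 'cherry'}.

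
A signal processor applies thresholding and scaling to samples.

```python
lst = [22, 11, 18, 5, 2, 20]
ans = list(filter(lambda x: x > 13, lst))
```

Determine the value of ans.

Step 1: Filter elements > 13:
  22: kept
  11: removed
  18: kept
  5: removed
  2: removed
  20: kept
Therefore ans = [22, 18, 20].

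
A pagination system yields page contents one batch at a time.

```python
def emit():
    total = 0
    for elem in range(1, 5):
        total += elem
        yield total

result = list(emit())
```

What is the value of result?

Step 1: Generator accumulates running sum:
  elem=1: total = 1, yield 1
  elem=2: total = 3, yield 3
  elem=3: total = 6, yield 6
  elem=4: total = 10, yield 10
Therefore result = [1, 3, 6, 10].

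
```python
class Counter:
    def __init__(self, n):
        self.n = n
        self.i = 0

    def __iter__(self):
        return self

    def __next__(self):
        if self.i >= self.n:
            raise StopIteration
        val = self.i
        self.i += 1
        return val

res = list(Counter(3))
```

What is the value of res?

Step 1: Counter(3) creates an iterator counting 0 to 2.
Step 2: list() consumes all values: [0, 1, 2].
Therefore res = [0, 1, 2].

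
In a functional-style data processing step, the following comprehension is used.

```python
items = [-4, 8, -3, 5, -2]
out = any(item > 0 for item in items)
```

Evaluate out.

Step 1: Check item > 0 for each element in [-4, 8, -3, 5, -2]:
  -4 > 0: False
  8 > 0: True
  -3 > 0: False
  5 > 0: True
  -2 > 0: False
Step 2: any() returns True.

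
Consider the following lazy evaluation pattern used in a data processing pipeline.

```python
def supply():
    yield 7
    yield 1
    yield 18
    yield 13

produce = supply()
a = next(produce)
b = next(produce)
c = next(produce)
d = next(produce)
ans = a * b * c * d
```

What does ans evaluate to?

Step 1: Create generator and consume all values:
  a = next(produce) = 7
  b = next(produce) = 1
  c = next(produce) = 18
  d = next(produce) = 13
Step 2: ans = 7 * 1 * 18 * 13 = 1638.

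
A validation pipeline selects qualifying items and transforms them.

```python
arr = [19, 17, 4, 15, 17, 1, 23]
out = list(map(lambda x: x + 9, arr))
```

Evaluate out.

Step 1: Apply lambda x: x + 9 to each element:
  19 -> 28
  17 -> 26
  4 -> 13
  15 -> 24
  17 -> 26
  1 -> 10
  23 -> 32
Therefore out = [28, 26, 13, 24, 26, 10, 32].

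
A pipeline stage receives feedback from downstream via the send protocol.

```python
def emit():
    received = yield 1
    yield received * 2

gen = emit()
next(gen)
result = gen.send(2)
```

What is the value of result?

Step 1: next(gen) advances to first yield, producing 1.
Step 2: send(2) resumes, received = 2.
Step 3: yield received * 2 = 2 * 2 = 4.
Therefore result = 4.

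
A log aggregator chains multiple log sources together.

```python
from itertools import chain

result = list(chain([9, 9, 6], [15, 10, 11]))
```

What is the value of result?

Step 1: chain() concatenates iterables: [9, 9, 6] + [15, 10, 11].
Therefore result = [9, 9, 6, 15, 10, 11].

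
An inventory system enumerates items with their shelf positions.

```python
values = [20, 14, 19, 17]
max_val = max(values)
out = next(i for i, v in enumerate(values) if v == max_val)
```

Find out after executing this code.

Step 1: max([20, 14, 19, 17]) = 20.
Step 2: Find first index where value == 20:
  Index 0: 20 == 20, found!
Therefore out = 0.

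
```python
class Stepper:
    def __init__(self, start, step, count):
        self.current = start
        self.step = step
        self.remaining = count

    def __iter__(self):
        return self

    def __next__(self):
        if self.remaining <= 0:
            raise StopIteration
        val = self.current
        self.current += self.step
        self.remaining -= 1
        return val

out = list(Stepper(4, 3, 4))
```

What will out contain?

Step 1: Stepper starts at 4, increments by 3, for 4 steps:
  Yield 4, then current += 3
  Yield 7, then current += 3
  Yield 10, then current += 3
  Yield 13, then current += 3
Therefore out = [4, 7, 10, 13].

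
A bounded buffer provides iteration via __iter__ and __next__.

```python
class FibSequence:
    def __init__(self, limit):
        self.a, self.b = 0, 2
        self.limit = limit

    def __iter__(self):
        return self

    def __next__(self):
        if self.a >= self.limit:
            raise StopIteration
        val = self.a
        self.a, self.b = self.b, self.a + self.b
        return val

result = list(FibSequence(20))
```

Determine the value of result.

Step 1: Fibonacci-like sequence (a=0, b=2) until >= 20:
  Yield 0, then a,b = 2,2
  Yield 2, then a,b = 2,4
  Yield 2, then a,b = 4,6
  Yield 4, then a,b = 6,10
  Yield 6, then a,b = 10,16
  Yield 10, then a,b = 16,26
  Yield 16, then a,b = 26,42
Step 2: 26 >= 20, stop.
Therefore result = [0, 2, 2, 4, 6, 10, 16].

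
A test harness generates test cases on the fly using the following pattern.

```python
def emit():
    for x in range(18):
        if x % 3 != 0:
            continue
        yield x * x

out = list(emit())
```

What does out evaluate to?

Step 1: Only yield x**2 when x is divisible by 3:
  x=0: 0 % 3 == 0, yield 0**2 = 0
  x=3: 3 % 3 == 0, yield 3**2 = 9
  x=6: 6 % 3 == 0, yield 6**2 = 36
  x=9: 9 % 3 == 0, yield 9**2 = 81
  x=12: 12 % 3 == 0, yield 12**2 = 144
  x=15: 15 % 3 == 0, yield 15**2 = 225
Therefore out = [0, 9, 36, 81, 144, 225].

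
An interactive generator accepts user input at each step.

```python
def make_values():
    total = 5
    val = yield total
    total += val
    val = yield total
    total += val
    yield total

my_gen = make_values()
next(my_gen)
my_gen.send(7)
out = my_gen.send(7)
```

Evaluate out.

Step 1: next() -> yield total=5.
Step 2: send(7) -> val=7, total = 5+7 = 12, yield 12.
Step 3: send(7) -> val=7, total = 12+7 = 19, yield 19.
Therefore out = 19.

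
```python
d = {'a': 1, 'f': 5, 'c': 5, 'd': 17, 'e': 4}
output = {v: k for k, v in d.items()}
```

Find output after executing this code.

Step 1: Invert dict (swap keys and values):
  'a': 1 -> 1: 'a'
  'f': 5 -> 5: 'f'
  'c': 5 -> 5: 'c'
  'd': 17 -> 17: 'd'
  'e': 4 -> 4: 'e'
Therefore output = {1: 'a', 5: 'c', 17: 'd', 4: 'e'}.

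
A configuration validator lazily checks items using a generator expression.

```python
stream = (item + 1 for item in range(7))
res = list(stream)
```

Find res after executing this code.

Step 1: For each item in range(7), compute item+1:
  item=0: 0+1 = 1
  item=1: 1+1 = 2
  item=2: 2+1 = 3
  item=3: 3+1 = 4
  item=4: 4+1 = 5
  item=5: 5+1 = 6
  item=6: 6+1 = 7
Therefore res = [1, 2, 3, 4, 5, 6, 7].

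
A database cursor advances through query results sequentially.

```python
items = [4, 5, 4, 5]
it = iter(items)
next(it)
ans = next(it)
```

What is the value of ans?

Step 1: Create iterator over [4, 5, 4, 5].
Step 2: next() consumes 4.
Step 3: next() returns 5.
Therefore ans = 5.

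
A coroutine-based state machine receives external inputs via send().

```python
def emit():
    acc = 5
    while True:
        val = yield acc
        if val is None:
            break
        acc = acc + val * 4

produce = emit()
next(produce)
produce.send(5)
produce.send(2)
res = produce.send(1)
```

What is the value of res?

Step 1: next() -> yield acc=5.
Step 2: send(5) -> val=5, acc = 5 + 5*4 = 25, yield 25.
Step 3: send(2) -> val=2, acc = 25 + 2*4 = 33, yield 33.
Step 4: send(1) -> val=1, acc = 33 + 1*4 = 37, yield 37.
Therefore res = 37.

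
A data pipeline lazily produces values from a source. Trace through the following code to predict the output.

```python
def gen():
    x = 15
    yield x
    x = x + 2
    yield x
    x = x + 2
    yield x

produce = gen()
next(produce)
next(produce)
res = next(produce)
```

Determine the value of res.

Step 1: Trace through generator execution:
  Yield 1: x starts at 15, yield 15
  Yield 2: x = 15 + 2 = 17, yield 17
  Yield 3: x = 17 + 2 = 19, yield 19
Step 2: First next() gets 15, second next() gets the second value, third next() yields 19.
Therefore res = 19.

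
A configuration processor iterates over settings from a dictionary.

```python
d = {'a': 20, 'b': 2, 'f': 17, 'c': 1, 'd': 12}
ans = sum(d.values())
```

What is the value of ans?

Step 1: d.values() = [20, 2, 17, 1, 12].
Step 2: sum = 52.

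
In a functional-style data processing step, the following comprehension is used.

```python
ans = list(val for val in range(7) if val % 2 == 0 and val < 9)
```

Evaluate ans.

Step 1: Filter range(7) where val % 2 == 0 and val < 9:
  val=0: both conditions met, included
  val=1: excluded (1 % 2 != 0)
  val=2: both conditions met, included
  val=3: excluded (3 % 2 != 0)
  val=4: both conditions met, included
  val=5: excluded (5 % 2 != 0)
  val=6: both conditions met, included
Therefore ans = [0, 2, 4, 6].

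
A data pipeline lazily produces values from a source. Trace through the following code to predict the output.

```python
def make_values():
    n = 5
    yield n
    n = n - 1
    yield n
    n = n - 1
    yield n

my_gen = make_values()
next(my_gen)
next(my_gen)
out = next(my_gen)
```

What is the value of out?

Step 1: Trace through generator execution:
  Yield 1: n starts at 5, yield 5
  Yield 2: n = 5 - 1 = 4, yield 4
  Yield 3: n = 4 - 1 = 3, yield 3
Step 2: First next() gets 5, second next() gets the second value, third next() yields 3.
Therefore out = 3.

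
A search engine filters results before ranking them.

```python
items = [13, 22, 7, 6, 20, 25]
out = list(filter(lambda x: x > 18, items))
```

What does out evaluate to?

Step 1: Filter elements > 18:
  13: removed
  22: kept
  7: removed
  6: removed
  20: kept
  25: kept
Therefore out = [22, 20, 25].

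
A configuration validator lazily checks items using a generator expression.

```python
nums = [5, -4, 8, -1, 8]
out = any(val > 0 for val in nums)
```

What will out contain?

Step 1: Check val > 0 for each element in [5, -4, 8, -1, 8]:
  5 > 0: True
  -4 > 0: False
  8 > 0: True
  -1 > 0: False
  8 > 0: True
Step 2: any() returns True.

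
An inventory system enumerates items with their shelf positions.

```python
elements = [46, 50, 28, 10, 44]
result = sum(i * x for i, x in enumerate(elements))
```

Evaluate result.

Step 1: Compute i * x for each (i, x) in enumerate([46, 50, 28, 10, 44]):
  i=0, x=46: 0*46 = 0
  i=1, x=50: 1*50 = 50
  i=2, x=28: 2*28 = 56
  i=3, x=10: 3*10 = 30
  i=4, x=44: 4*44 = 176
Step 2: sum = 0 + 50 + 56 + 30 + 176 = 312.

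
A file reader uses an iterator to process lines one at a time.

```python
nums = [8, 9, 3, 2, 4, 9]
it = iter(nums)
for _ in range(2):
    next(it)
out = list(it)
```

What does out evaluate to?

Step 1: Create iterator over [8, 9, 3, 2, 4, 9].
Step 2: Advance 2 positions (consuming [8, 9]).
Step 3: list() collects remaining elements: [3, 2, 4, 9].
Therefore out = [3, 2, 4, 9].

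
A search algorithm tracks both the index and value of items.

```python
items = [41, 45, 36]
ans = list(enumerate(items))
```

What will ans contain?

Step 1: enumerate pairs each element with its index:
  (0, 41)
  (1, 45)
  (2, 36)
Therefore ans = [(0, 41), (1, 45), (2, 36)].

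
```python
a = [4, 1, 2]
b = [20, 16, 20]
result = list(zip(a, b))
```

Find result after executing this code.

Step 1: zip pairs elements at same index:
  Index 0: (4, 20)
  Index 1: (1, 16)
  Index 2: (2, 20)
Therefore result = [(4, 20), (1, 16), (2, 20)].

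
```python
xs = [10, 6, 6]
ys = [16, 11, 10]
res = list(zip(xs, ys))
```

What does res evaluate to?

Step 1: zip pairs elements at same index:
  Index 0: (10, 16)
  Index 1: (6, 11)
  Index 2: (6, 10)
Therefore res = [(10, 16), (6, 11), (6, 10)].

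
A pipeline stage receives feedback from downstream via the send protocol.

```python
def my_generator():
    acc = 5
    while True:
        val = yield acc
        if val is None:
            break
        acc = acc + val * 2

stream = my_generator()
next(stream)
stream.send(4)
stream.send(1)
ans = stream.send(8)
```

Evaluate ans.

Step 1: next() -> yield acc=5.
Step 2: send(4) -> val=4, acc = 5 + 4*2 = 13, yield 13.
Step 3: send(1) -> val=1, acc = 13 + 1*2 = 15, yield 15.
Step 4: send(8) -> val=8, acc = 15 + 8*2 = 31, yield 31.
Therefore ans = 31.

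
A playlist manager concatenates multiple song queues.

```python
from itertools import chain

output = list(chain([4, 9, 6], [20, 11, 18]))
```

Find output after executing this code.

Step 1: chain() concatenates iterables: [4, 9, 6] + [20, 11, 18].
Therefore output = [4, 9, 6, 20, 11, 18].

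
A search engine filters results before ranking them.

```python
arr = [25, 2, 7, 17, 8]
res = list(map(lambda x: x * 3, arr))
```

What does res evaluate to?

Step 1: Apply lambda x: x * 3 to each element:
  25 -> 75
  2 -> 6
  7 -> 21
  17 -> 51
  8 -> 24
Therefore res = [75, 6, 21, 51, 24].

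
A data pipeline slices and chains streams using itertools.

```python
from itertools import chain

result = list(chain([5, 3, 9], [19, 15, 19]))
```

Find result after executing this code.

Step 1: chain() concatenates iterables: [5, 3, 9] + [19, 15, 19].
Therefore result = [5, 3, 9, 19, 15, 19].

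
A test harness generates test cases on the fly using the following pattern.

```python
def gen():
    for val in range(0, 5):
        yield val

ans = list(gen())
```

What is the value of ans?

Step 1: The generator yields each value from range(0, 5).
Step 2: list() consumes all yields: [0, 1, 2, 3, 4].
Therefore ans = [0, 1, 2, 3, 4].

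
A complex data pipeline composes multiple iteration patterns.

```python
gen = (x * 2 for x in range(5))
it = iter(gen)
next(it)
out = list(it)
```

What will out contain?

Step 1: Generator produces [0, 2, 4, 6, 8].
Step 2: next(it) consumes first element (0).
Step 3: list(it) collects remaining: [2, 4, 6, 8].
Therefore out = [2, 4, 6, 8].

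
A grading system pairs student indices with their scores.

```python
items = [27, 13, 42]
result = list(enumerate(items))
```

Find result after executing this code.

Step 1: enumerate pairs each element with its index:
  (0, 27)
  (1, 13)
  (2, 42)
Therefore result = [(0, 27), (1, 13), (2, 42)].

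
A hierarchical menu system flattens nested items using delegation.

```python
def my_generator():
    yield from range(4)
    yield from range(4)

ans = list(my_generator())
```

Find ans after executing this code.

Step 1: Trace yields in order:
  yield 0
  yield 1
  yield 2
  yield 3
  yield 0
  yield 1
  yield 2
  yield 3
Therefore ans = [0, 1, 2, 3, 0, 1, 2, 3].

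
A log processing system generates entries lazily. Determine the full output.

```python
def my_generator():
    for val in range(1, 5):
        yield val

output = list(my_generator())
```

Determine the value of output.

Step 1: The generator yields each value from range(1, 5).
Step 2: list() consumes all yields: [1, 2, 3, 4].
Therefore output = [1, 2, 3, 4].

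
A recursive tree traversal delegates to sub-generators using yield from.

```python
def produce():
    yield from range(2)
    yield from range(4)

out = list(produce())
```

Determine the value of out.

Step 1: Trace yields in order:
  yield 0
  yield 1
  yield 0
  yield 1
  yield 2
  yield 3
Therefore out = [0, 1, 0, 1, 2, 3].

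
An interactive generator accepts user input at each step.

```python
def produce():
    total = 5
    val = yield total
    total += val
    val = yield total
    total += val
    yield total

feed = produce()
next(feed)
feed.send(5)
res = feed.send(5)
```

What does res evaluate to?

Step 1: next() -> yield total=5.
Step 2: send(5) -> val=5, total = 5+5 = 10, yield 10.
Step 3: send(5) -> val=5, total = 10+5 = 15, yield 15.
Therefore res = 15.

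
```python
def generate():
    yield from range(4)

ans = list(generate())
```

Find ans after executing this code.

Step 1: yield from delegates to the iterable, yielding each element.
Step 2: Collected values: [0, 1, 2, 3].
Therefore ans = [0, 1, 2, 3].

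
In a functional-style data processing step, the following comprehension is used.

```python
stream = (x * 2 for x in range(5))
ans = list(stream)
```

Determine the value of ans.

Step 1: For each x in range(5), compute x*2:
  x=0: 0*2 = 0
  x=1: 1*2 = 2
  x=2: 2*2 = 4
  x=3: 3*2 = 6
  x=4: 4*2 = 8
Therefore ans = [0, 2, 4, 6, 8].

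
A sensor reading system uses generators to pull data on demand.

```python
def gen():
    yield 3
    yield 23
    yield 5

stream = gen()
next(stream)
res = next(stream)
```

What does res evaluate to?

Step 1: gen() creates a generator.
Step 2: next(stream) yields 3 (consumed and discarded).
Step 3: next(stream) yields 23, assigned to res.
Therefore res = 23.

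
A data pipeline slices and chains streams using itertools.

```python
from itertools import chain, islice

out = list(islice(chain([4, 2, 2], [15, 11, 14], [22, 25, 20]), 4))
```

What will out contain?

Step 1: chain([4, 2, 2], [15, 11, 14], [22, 25, 20]) = [4, 2, 2, 15, 11, 14, 22, 25, 20].
Step 2: islice takes first 4 elements: [4, 2, 2, 15].
Therefore out = [4, 2, 2, 15].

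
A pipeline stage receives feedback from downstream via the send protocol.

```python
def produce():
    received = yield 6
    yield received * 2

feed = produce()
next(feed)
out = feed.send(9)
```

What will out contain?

Step 1: next(feed) advances to first yield, producing 6.
Step 2: send(9) resumes, received = 9.
Step 3: yield received * 2 = 9 * 2 = 18.
Therefore out = 18.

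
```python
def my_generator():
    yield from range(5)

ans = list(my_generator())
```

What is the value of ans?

Step 1: yield from delegates to the iterable, yielding each element.
Step 2: Collected values: [0, 1, 2, 3, 4].
Therefore ans = [0, 1, 2, 3, 4].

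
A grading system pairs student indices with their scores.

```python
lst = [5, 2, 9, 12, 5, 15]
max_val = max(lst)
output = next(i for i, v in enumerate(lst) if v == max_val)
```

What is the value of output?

Step 1: max([5, 2, 9, 12, 5, 15]) = 15.
Step 2: Find first index where value == 15:
  Index 0: 5 != 15
  Index 1: 2 != 15
  Index 2: 9 != 15
  Index 3: 12 != 15
  Index 4: 5 != 15
  Index 5: 15 == 15, found!
Therefore output = 5.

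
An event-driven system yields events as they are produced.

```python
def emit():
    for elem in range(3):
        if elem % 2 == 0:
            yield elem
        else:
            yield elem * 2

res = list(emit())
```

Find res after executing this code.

Step 1: For each elem in range(3), yield elem if even, else elem*2:
  elem=0 (even): yield 0
  elem=1 (odd): yield 1*2 = 2
  elem=2 (even): yield 2
Therefore res = [0, 2, 2].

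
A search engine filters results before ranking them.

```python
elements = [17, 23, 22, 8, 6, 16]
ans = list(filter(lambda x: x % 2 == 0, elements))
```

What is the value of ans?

Step 1: Filter elements divisible by 2:
  17 % 2 = 1: removed
  23 % 2 = 1: removed
  22 % 2 = 0: kept
  8 % 2 = 0: kept
  6 % 2 = 0: kept
  16 % 2 = 0: kept
Therefore ans = [22, 8, 6, 16].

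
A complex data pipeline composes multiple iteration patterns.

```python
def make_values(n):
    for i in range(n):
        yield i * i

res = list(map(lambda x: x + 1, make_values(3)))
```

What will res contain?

Step 1: make_values(3) yields squares: [0, 1, 4].
Step 2: map adds 1 to each: [1, 2, 5].
Therefore res = [1, 2, 5].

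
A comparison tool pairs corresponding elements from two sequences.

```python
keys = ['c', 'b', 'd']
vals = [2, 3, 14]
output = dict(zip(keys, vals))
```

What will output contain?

Step 1: zip pairs keys with values:
  'c' -> 2
  'b' -> 3
  'd' -> 14
Therefore output = {'c': 2, 'b': 3, 'd': 14}.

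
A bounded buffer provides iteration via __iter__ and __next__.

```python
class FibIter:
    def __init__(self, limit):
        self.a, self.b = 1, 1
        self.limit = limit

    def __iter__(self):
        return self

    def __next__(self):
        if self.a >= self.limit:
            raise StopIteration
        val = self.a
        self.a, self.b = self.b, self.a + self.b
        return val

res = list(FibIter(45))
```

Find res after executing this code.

Step 1: Fibonacci-like sequence (a=1, b=1) until >= 45:
  Yield 1, then a,b = 1,2
  Yield 1, then a,b = 2,3
  Yield 2, then a,b = 3,5
  Yield 3, then a,b = 5,8
  Yield 5, then a,b = 8,13
  Yield 8, then a,b = 13,21
  Yield 13, then a,b = 21,34
  Yield 21, then a,b = 34,55
  Yield 34, then a,b = 55,89
Step 2: 55 >= 45, stop.
Therefore res = [1, 1, 2, 3, 5, 8, 13, 21, 34].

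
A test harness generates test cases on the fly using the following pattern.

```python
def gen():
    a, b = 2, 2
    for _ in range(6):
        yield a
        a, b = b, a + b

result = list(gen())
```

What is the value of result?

Step 1: Fibonacci-like sequence starting with a=2, b=2:
  Iteration 1: yield a=2, then a,b = 2,4
  Iteration 2: yield a=2, then a,b = 4,6
  Iteration 3: yield a=4, then a,b = 6,10
  Iteration 4: yield a=6, then a,b = 10,16
  Iteration 5: yield a=10, then a,b = 16,26
  Iteration 6: yield a=16, then a,b = 26,42
Therefore result = [2, 2, 4, 6, 10, 16].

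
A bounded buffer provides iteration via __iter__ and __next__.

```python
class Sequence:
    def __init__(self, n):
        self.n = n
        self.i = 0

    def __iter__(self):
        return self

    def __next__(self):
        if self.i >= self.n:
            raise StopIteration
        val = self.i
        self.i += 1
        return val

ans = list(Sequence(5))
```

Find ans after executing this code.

Step 1: Sequence(5) creates an iterator counting 0 to 4.
Step 2: list() consumes all values: [0, 1, 2, 3, 4].
Therefore ans = [0, 1, 2, 3, 4].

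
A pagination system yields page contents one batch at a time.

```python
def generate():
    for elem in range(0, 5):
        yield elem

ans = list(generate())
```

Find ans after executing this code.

Step 1: The generator yields each value from range(0, 5).
Step 2: list() consumes all yields: [0, 1, 2, 3, 4].
Therefore ans = [0, 1, 2, 3, 4].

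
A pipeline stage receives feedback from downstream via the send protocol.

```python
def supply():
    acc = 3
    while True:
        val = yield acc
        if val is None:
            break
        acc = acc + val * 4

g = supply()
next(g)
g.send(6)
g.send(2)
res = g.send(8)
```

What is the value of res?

Step 1: next() -> yield acc=3.
Step 2: send(6) -> val=6, acc = 3 + 6*4 = 27, yield 27.
Step 3: send(2) -> val=2, acc = 27 + 2*4 = 35, yield 35.
Step 4: send(8) -> val=8, acc = 35 + 8*4 = 67, yield 67.
Therefore res = 67.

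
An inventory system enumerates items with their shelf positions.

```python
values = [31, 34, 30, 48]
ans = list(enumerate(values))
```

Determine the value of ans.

Step 1: enumerate pairs each element with its index:
  (0, 31)
  (1, 34)
  (2, 30)
  (3, 48)
Therefore ans = [(0, 31), (1, 34), (2, 30), (3, 48)].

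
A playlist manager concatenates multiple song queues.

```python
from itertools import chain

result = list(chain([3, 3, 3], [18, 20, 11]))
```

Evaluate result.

Step 1: chain() concatenates iterables: [3, 3, 3] + [18, 20, 11].
Therefore result = [3, 3, 3, 18, 20, 11].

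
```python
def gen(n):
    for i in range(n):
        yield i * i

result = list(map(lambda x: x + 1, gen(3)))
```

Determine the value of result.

Step 1: gen(3) yields squares: [0, 1, 4].
Step 2: map adds 1 to each: [1, 2, 5].
Therefore result = [1, 2, 5].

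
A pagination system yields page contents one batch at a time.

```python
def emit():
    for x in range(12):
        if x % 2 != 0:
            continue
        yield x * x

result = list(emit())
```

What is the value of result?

Step 1: Only yield x**2 when x is divisible by 2:
  x=0: 0 % 2 == 0, yield 0**2 = 0
  x=2: 2 % 2 == 0, yield 2**2 = 4
  x=4: 4 % 2 == 0, yield 4**2 = 16
  x=6: 6 % 2 == 0, yield 6**2 = 36
  x=8: 8 % 2 == 0, yield 8**2 = 64
  x=10: 10 % 2 == 0, yield 10**2 = 100
Therefore result = [0, 4, 16, 36, 64, 100].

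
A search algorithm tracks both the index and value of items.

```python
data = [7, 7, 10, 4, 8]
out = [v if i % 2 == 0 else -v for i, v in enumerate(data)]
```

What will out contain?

Step 1: For each (i, v), keep v if i is even, negate if odd:
  i=0 (even): keep 7
  i=1 (odd): negate to -7
  i=2 (even): keep 10
  i=3 (odd): negate to -4
  i=4 (even): keep 8
Therefore out = [7, -7, 10, -4, 8].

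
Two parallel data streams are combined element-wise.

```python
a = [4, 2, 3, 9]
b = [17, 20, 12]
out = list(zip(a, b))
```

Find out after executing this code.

Step 1: zip stops at shortest (len(a)=4, len(b)=3):
  Index 0: (4, 17)
  Index 1: (2, 20)
  Index 2: (3, 12)
Step 2: Last element of a (9) has no pair, dropped.
Therefore out = [(4, 17), (2, 20), (3, 12)].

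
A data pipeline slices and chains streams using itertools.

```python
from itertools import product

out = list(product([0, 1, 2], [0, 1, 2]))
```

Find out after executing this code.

Step 1: product([0, 1, 2], [0, 1, 2]) gives all pairs:
  (0, 0)
  (0, 1)
  (0, 2)
  (1, 0)
  (1, 1)
  (1, 2)
  (2, 0)
  (2, 1)
  (2, 2)
Therefore out = [(0, 0), (0, 1), (0, 2), (1, 0), (1, 1), (1, 2), (2, 0), (2, 1), (2, 2)].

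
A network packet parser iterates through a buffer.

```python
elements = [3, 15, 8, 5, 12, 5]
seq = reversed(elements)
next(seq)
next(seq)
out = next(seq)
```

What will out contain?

Step 1: reversed([3, 15, 8, 5, 12, 5]) gives iterator: [5, 12, 5, 8, 15, 3].
Step 2: First next() = 5, second next() = 12.
Step 3: Third next() = 5.
Therefore out = 5.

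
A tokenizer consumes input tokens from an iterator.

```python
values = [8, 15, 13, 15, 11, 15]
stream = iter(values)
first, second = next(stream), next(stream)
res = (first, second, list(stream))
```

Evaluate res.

Step 1: Create iterator over [8, 15, 13, 15, 11, 15].
Step 2: first = 8, second = 15.
Step 3: Remaining elements: [13, 15, 11, 15].
Therefore res = (8, 15, [13, 15, 11, 15]).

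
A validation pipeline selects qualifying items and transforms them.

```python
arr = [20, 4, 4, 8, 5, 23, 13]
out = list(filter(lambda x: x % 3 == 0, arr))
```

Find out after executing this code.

Step 1: Filter elements divisible by 3:
  20 % 3 = 2: removed
  4 % 3 = 1: removed
  4 % 3 = 1: removed
  8 % 3 = 2: removed
  5 % 3 = 2: removed
  23 % 3 = 2: removed
  13 % 3 = 1: removed
Therefore out = [].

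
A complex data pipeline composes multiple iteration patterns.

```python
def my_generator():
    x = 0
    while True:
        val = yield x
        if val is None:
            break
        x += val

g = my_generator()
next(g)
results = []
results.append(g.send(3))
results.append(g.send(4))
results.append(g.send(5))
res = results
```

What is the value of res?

Step 1: next(g) -> yield 0.
Step 2: send(3) -> x = 3, yield 3.
Step 3: send(4) -> x = 7, yield 7.
Step 4: send(5) -> x = 12, yield 12.
Therefore res = [3, 7, 12].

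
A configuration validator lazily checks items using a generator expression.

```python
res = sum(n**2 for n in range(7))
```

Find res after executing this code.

Step 1: Compute n**2 for each n in range(7):
  n=0: 0**2 = 0
  n=1: 1**2 = 1
  n=2: 2**2 = 4
  n=3: 3**2 = 9
  n=4: 4**2 = 16
  n=5: 5**2 = 25
  n=6: 6**2 = 36
Step 2: sum = 0 + 1 + 4 + 9 + 16 + 25 + 36 = 91.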